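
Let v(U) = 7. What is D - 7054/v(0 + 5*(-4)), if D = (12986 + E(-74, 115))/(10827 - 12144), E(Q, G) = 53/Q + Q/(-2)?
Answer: -694214275/682206 ≈ -1017.6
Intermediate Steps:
E(Q, G) = 53/Q - Q/2 (E(Q, G) = 53/Q + Q*(-½) = 53/Q - Q/2)
D = -963649/97458 (D = (12986 + (53/(-74) - ½*(-74)))/(10827 - 12144) = (12986 + (53*(-1/74) + 37))/(-1317) = (12986 + (-53/74 + 37))*(-1/1317) = (12986 + 2685/74)*(-1/1317) = (963649/74)*(-1/1317) = -963649/97458 ≈ -9.8878)
D - 7054/v(0 + 5*(-4)) = -963649/97458 - 7054/7 = -694214275/682206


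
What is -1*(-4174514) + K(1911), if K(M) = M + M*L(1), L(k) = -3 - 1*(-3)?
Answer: 4176425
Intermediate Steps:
L(k) = 0 (L(k) = -3 + 3 = 0)
K(M) = M (K(M) = M + M*0 = M + 0 = M)
-1*(-4174514) + K(1911) = -1*(-4174514) + 1911 = 4174514 + 1911 = 4176425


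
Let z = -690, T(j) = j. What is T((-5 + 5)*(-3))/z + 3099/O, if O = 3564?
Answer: 1033/1188 ≈ 0.86953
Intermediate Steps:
T((-5 + 5)*(-3))/z + 3099/O = ((-5 + 5)*(-3))/(-690) + 3099/3564 = (0*(-3))*(-1/690) + 3099*(1/3564) = 0*(-1/690) + 1033/1188 = 0 + 1033/1188 = 1033/1188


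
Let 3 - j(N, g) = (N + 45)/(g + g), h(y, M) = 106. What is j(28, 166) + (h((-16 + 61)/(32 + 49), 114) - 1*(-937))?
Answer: 347199/332 ≈ 1045.8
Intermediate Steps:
j(N, g) = 3 - (45 + N)/(2*g) (j(N, g) = 3 - (N + 45)/(g + g) = 3 - (45 + N)/(2*g))
j(28, 166) + (h((-16 + 61)/(32 + 49), 114) - 1*(-937)) = (½)*(-45 - 1*28 + 6*166)/166 + (106 - 1*(-937)) = (½)*(1/166)*(-45 - 28 + 996) + (106 + 937) = (½)*(1/166)*923 + 1043 = 923/332 + 1043 = 347199/332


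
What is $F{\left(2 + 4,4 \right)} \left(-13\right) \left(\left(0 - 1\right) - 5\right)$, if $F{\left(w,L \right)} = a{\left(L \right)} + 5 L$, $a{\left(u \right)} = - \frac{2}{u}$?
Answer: $1521$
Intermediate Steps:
$F{\left(w,L \right)} = - \frac{2}{L} + 5 L$
$F{\left(2 + 4,4 \right)} \left(-13\right) \left(\left(0 - 1\right) - 5\right) = \left(- \frac{2}{4} + 5 \cdot 4\right) \left(-13\right) \left(\left(0 - 1\right) - 5\right) = \left(\left(-2\right) \frac{1}{4} + 20\right) \left(-13\right) \left(-1 - 5\right) = \left(- \frac{1}{2} + 20\right) \left(-13\right) \left(-6\right) = \frac{39}{2} \left(-13\right) \left(-6\right) = \left(- \frac{507}{2}\right) \left(-6\right) = 1521$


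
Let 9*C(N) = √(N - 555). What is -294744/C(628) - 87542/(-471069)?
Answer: 87542/471069 - 2652696*√73/73 ≈ -3.1047e+5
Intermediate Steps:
C(N) = √(-555 + N)/9 (C(N) = √(N - 555)/9 = √(-555 + N)/9)
-294744/C(628) - 87542/(-471069) = -294744*9/√(-555 + 628) - 87542/(-471069) = -294744*9*√73/73 - 87542*(-1/471069) = -2652696*√73/73 + 87542/471069 = 87542/471069 - 2652696*√73/73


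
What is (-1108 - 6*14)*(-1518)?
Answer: 1809456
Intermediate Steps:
(-1108 - 6*14)*(-1518) = (-1108 - 84)*(-1518) = -1192*(-1518) = 1809456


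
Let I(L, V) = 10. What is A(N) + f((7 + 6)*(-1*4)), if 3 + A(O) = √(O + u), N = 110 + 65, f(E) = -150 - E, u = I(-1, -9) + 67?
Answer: -101 + 6*√7 ≈ -85.125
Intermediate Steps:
u = 77 (u = 10 + 67 = 77)
N = 175
A(O) = -3 + √(77 + O) (A(O) = -3 + √(O + 77) = -3 + √(77 + O))
A(N) + f((7 + 6)*(-1*4)) = (-3 + √(77 + 175)) + (-150 - (7 + 6)*(-1*4)) = (-3 + √252) + (-150 - 13*(-4)) = (-3 + 6*√7) + (-150 - 1*(-52)) = (-3 + 6*√7) + (-150 + 52) = (-3 + 6*√7) - 98 = -101 + 6*√7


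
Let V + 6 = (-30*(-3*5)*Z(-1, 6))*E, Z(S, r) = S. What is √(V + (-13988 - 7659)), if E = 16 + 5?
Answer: I*√31103 ≈ 176.36*I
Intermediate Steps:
E = 21
V = -9456 (V = -6 - 30*(-3*5)*(-1)*21 = -6 - (-450)*(-1)*21 = -6 - 30*15*21 = -6 - 450*21 = -6 - 9450 = -9456)
√(V + (-13988 - 7659)) = √(-9456 + (-13988 - 7659)) = √(-9456 - 21647) = √(-31103) = I*√31103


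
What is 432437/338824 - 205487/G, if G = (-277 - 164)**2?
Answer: 14476852909/65894830344 ≈ 0.21970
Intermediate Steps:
G = 194481 (G = (-441)**2 = 194481)
432437/338824 - 205487/G = 432437/338824 - 205487/194481 = 14476852909/65894830344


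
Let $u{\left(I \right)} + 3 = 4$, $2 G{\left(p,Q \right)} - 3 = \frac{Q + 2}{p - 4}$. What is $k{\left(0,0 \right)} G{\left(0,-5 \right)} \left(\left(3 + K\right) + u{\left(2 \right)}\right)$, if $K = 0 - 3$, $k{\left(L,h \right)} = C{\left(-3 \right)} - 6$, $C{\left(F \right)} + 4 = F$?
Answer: $- \frac{195}{8} \approx -24.375$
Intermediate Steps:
$C{\left(F \right)} = -4 + F$
$G{\left(p,Q \right)} = \frac{3}{2} + \frac{2 + Q}{2 \left(-4 + p\right)}$ ($G{\left(p,Q \right)} = \frac{3}{2} + \frac{\left(Q + 2\right) \frac{1}{p - 4}}{2} = \frac{3}{2} + \frac{\left(2 + Q\right) \frac{1}{-4 + p}}{2} = \frac{3}{2} + \frac{\frac{1}{-4 + p} \left(2 + Q\right)}{2} = \frac{3}{2} + \frac{2 + Q}{2 \left(-4 + p\right)}$)
$u{\left(I \right)} = 1$ ($u{\left(I \right)} = -3 + 4 = 1$)
$k{\left(L,h \right)} = -13$ ($k{\left(L,h \right)} = \left(-4 - 3\right) - 6 = -7 - 6 = -13$)
$K = -3$
$k{\left(0,0 \right)} G{\left(0,-5 \right)} \left(\left(3 + K\right) + u{\left(2 \right)}\right) = - 13 \frac{-10 - 5 + 3 \cdot 0}{2 \left(-4 + 0\right)} \left(\left(3 - 3\right) + 1\right) = - 13 \frac{-10 - 5 + 0}{2 \left(-4\right)} \left(0 + 1\right) = - 13 \cdot \frac{1}{2} \left(- \frac{1}{4}\right) \left(-15\right) 1 = \left(-13\right) \frac{15}{8} \cdot 1 = \left(- \frac{195}{8}\right) 1 = - \frac{195}{8}$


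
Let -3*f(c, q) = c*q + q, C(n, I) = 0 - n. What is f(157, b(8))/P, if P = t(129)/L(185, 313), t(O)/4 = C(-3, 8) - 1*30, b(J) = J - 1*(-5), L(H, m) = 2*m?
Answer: 321451/81 ≈ 3968.5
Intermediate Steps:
C(n, I) = -n
b(J) = 5 + J (b(J) = J + 5 = 5 + J)
t(O) = -108 (t(O) = 4*(-1*(-3) - 1*30) = 4*(3 - 30) = 4*(-27) = -108)
f(c, q) = -q/3 - c*q/3 (f(c, q) = -(c*q + q)/3 = -(q + c*q)/3 = -q/3 - c*q/3)
P = -54/313 (P = -108/(2*313) = -108/626 = -108*1/626 = -54/313 ≈ -0.17252)
f(157, b(8))/P = (-(5 + 8)*(1 + 157)/3)/(-54/313) = -⅓*13*158*(-313/54) = -2054/3*(-313/54) = 321451/81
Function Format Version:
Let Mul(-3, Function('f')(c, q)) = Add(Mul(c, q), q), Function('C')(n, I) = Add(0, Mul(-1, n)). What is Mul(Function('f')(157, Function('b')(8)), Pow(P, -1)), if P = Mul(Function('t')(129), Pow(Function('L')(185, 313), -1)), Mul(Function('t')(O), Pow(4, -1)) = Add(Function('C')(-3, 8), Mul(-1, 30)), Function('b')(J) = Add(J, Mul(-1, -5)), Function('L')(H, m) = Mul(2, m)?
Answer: Rational(321451, 81) ≈ 3968.5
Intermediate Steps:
Function('C')(n, I) = Mul(-1, n)
Function('b')(J) = Add(5, J) (Function('b')(J) = Add(J, 5) = Add(5, J))
Function('t')(O) = -108 (Function('t')(O) = Mul(4, Add(Mul(-1, -3), Mul(-1, 30))) = Mul(4, Add(3, -30)) = Mul(4, -27) = -108)
Function('f')(c, q) = Add(Mul(Rational(-1, 3), q), Mul(Rational(-1, 3), c, q)) (Function('f')(c, q) = Mul(Rational(-1, 3), Add(Mul(c, q), q)) = Mul(Rational(-1, 3), Add(q, Mul(c, q))) = Add(Mul(Rational(-1, 3), q), Mul(Rational(-1, 3), c, q)))
P = Rational(-54, 313) (P = Mul(-108, Pow(Mul(2, 313), -1)) = Mul(-108, Pow(626, -1)) = Mul(-108, Rational(1, 626)) = Rational(-54, 313) ≈ -0.17252)
Mul(Function('f')(157, Function('b')(8)), Pow(P, -1)) = Mul(Mul(Rational(-1, 3), Add(5, 8), Add(1, 157)), Pow(Rational(-54, 313), -1)) = Mul(Mul(Rational(-1, 3), 13, 158), Rational(-313, 54)) = Mul(Rational(-2054, 3), Rational(-313, 54)) = Rational(321451, 81)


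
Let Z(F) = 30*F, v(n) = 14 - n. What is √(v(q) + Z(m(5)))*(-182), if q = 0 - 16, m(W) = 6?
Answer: -182*√210 ≈ -2637.4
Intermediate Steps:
q = -16
√(v(q) + Z(m(5)))*(-182) = √((14 - 1*(-16)) + 30*6)*(-182) = √((14 + 16) + 180)*(-182) = √(30 + 180)*(-182) = √210*(-182) = -182*√210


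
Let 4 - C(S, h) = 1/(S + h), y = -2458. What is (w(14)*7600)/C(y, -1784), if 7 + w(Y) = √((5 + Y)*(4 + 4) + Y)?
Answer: -225674400/16969 + 32239200*√166/16969 ≈ 11179.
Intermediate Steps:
w(Y) = -7 + √(40 + 9*Y) (w(Y) = -7 + √((5 + Y)*(4 + 4) + Y) = -7 + √((5 + Y)*8 + Y) = -7 + √((40 + 8*Y) + Y) = -7 + √(40 + 9*Y))
C(S, h) = 4 - 1/(S + h)
(w(14)*7600)/C(y, -1784) = ((-7 + √(40 + 9*14))*7600)/(((-1 + 4*(-2458) + 4*(-1784))/(-2458 - 1784))) = ((-7 + √(40 + 126))*7600)/(((-1 - 9832 - 7136)/(-4242))) = ((-7 + √166)*7600)/((-1/4242*(-16969))) = (-53200 + 7600*√166)/(16969/4242) = (-53200 + 7600*√166)*(4242/16969) = -225674400/16969 + 32239200*√166/16969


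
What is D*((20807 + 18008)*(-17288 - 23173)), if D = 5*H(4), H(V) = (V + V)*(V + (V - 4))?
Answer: -251278994400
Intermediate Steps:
H(V) = 2*V*(-4 + 2*V) (H(V) = (2*V)*(V + (-4 + V)) = (2*V)*(-4 + 2*V) = 2*V*(-4 + 2*V))
D = 160 (D = 5*(4*4*(-2 + 4)) = 5*(4*4*2) = 5*32 = 160)
D*((20807 + 18008)*(-17288 - 23173)) = 160*((20807 + 18008)*(-17288 - 23173)) = 160*(38815*(-40461)) = 160*(-1570493715) = -251278994400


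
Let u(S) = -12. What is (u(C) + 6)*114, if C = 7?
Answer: -684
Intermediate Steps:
(u(C) + 6)*114 = (-12 + 6)*114 = -6*114 = -684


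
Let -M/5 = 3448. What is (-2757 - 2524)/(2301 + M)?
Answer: 5281/14939 ≈ 0.35350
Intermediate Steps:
M = -17240 (M = -5*3448 = -17240)
(-2757 - 2524)/(2301 + M) = (-2757 - 2524)/(2301 - 17240) = -5281/(-14939) = -5281*(-1/14939) = 5281/14939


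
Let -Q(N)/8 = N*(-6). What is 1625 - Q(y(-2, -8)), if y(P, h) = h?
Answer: 2009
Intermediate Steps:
Q(N) = 48*N (Q(N) = -8*N*(-6) = -(-48)*N = 48*N)
1625 - Q(y(-2, -8)) = 1625 - 48*(-8) = 1625 - 1*(-384) = 1625 + 384 = 2009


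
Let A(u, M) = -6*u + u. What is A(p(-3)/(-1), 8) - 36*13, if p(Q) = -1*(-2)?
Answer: -458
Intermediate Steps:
p(Q) = 2
A(u, M) = -5*u
A(p(-3)/(-1), 8) - 36*13 = -10/(-1) - 36*13 = -10*(-1) - 468 = -5*(-2) - 468 = 10 - 468 = -458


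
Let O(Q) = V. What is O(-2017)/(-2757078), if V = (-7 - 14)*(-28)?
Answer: -98/459513 ≈ -0.00021327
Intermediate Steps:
V = 588 (V = -21*(-28) = 588)
O(Q) = 588
O(-2017)/(-2757078) = 588/(-2757078) = 588*(-1/2757078) = -98/459513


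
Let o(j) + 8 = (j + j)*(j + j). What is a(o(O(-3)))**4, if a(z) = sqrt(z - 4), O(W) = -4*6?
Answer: 5253264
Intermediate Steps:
O(W) = -24
o(j) = -8 + 4*j**2 (o(j) = -8 + (j + j)*(j + j) = -8 + (2*j)*(2*j) = -8 + 4*j**2)
a(z) = sqrt(-4 + z)
a(o(O(-3)))**4 = (sqrt(-4 + (-8 + 4*(-24)**2)))**4 = (sqrt(-4 + (-8 + 4*576)))**4 = (sqrt(-4 + (-8 + 2304)))**4 = (sqrt(-4 + 2296))**4 = (sqrt(2292))**4 = (2*sqrt(573))**4 = 5253264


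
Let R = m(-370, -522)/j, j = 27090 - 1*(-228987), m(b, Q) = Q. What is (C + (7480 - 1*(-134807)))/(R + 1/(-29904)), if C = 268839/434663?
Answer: -10524637036740895488/153252176551 ≈ -6.8675e+7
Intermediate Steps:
j = 256077 (j = 27090 + 228987 = 256077)
C = 268839/434663 (C = 268839*(1/434663) = 268839/434663 ≈ 0.61850)
R = -58/28453 (R = -522/256077 = -522*1/256077 = -58/28453 ≈ -0.0020384)
(C + (7480 - 1*(-134807)))/(R + 1/(-29904)) = (268839/434663 + (7480 - 1*(-134807)))/(-58/28453 + 1/(-29904)) = (268839/434663 + (7480 + 134807))/(-58/28453 - 1/29904) = (268839/434663 + 142287)/(-1762885/850858512) = (61847163120/434663)*(-850858512/1762885) = -10524637036740895488/153252176551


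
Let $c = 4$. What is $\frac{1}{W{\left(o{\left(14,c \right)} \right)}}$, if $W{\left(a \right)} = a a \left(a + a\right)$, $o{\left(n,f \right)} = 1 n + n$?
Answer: $\frac{1}{43904} \approx 2.2777 \cdot 10^{-5}$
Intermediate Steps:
$o{\left(n,f \right)} = 2 n$ ($o{\left(n,f \right)} = n + n = 2 n$)
$W{\left(a \right)} = 2 a^{3}$ ($W{\left(a \right)} = a a 2 a = a 2 a^{2} = 2 a^{3}$)
$\frac{1}{W{\left(o{\left(14,c \right)} \right)}} = \frac{1}{2 \left(2 \cdot 14\right)^{3}} = \frac{1}{2 \cdot 28^{3}} = \frac{1}{2 \cdot 21952} = \frac{1}{43904}$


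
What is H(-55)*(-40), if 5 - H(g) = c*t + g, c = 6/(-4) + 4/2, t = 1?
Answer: -2380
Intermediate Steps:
c = 1/2 (c = 6*(-1/4) + 4*(1/2) = -3/2 + 2 = 1/2 ≈ 0.50000)
H(g) = 9/2 - g (H(g) = 5 - ((1/2)*1 + g) = 5 - (1/2 + g) = 5 + (-1/2 - g) = 9/2 - g)
H(-55)*(-40) = (9/2 - 1*(-55))*(-40) = (9/2 + 55)*(-40) = (119/2)*(-40) = -2380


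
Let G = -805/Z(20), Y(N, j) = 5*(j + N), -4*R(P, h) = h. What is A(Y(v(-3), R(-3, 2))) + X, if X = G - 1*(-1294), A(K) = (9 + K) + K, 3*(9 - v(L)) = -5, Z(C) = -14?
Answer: 8773/6 ≈ 1462.2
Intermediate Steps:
v(L) = 32/3 (v(L) = 9 - ⅓*(-5) = 9 + 5/3 = 32/3)
R(P, h) = -h/4
Y(N, j) = 5*N + 5*j (Y(N, j) = 5*(N + j) = 5*N + 5*j)
A(K) = 9 + 2*K
G = 115/2 (G = -805/(-14) = -805*(-1/14) = 115/2 ≈ 57.500)
X = 2703/2 (X = 115/2 - 1*(-1294) = 115/2 + 1294 = 2703/2 ≈ 1351.5)
A(Y(v(-3), R(-3, 2))) + X = (9 + 2*(5*(32/3) + 5*(-¼*2))) + 2703/2 = (9 + 2*(160/3 + 5*(-½))) + 2703/2 = (9 + 2*(160/3 - 5/2)) + 2703/2 = (9 + 2*(305/6)) + 2703/2 = (9 + 305/3) + 2703/2 = 332/3 + 2703/2 = 8773/6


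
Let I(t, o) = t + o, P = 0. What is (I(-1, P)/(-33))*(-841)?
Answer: -841/33 ≈ -25.485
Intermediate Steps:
I(t, o) = o + t
(I(-1, P)/(-33))*(-841) = ((0 - 1)/(-33))*(-841) = -1*(-1/33)*(-841) = (1/33)*(-841) = -841/33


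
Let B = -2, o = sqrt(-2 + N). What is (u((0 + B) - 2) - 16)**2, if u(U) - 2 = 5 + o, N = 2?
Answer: 81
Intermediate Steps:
o = 0 (o = sqrt(-2 + 2) = sqrt(0) = 0)
u(U) = 7 (u(U) = 2 + (5 + 0) = 2 + 5 = 7)
(u((0 + B) - 2) - 16)**2 = (7 - 16)**2 = (-9)**2 = 81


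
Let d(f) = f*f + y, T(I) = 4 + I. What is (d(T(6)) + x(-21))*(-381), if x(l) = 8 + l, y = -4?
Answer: -31623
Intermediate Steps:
d(f) = -4 + f² (d(f) = f*f - 4 = f² - 4 = -4 + f²)
(d(T(6)) + x(-21))*(-381) = ((-4 + (4 + 6)²) + (8 - 21))*(-381) = ((-4 + 10²) - 13)*(-381) = ((-4 + 100) - 13)*(-381) = (96 - 13)*(-381) = 83*(-381) = -31623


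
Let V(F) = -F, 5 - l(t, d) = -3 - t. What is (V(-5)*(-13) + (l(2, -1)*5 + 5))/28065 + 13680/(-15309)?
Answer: -2845054/3182571 ≈ -0.89395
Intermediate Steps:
l(t, d) = 8 + t (l(t, d) = 5 - (-3 - t) = 5 + (3 + t) = 8 + t)
(V(-5)*(-13) + (l(2, -1)*5 + 5))/28065 + 13680/(-15309) = (-1*(-5)*(-13) + ((8 + 2)*5 + 5))/28065 + 13680/(-15309) = (5*(-13) + (10*5 + 5))*(1/28065) + 13680*(-1/15309) = (-65 + (50 + 5))*(1/28065) - 1520/1701 = (-65 + 55)*(1/28065) - 1520/1701 = -10*1/28065 - 1520/1701 = -2/5613 - 1520/1701 = -2845054/3182571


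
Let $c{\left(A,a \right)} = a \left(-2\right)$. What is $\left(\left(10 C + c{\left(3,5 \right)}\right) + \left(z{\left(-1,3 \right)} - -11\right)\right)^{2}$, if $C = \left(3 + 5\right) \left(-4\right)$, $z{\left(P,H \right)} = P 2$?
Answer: $103041$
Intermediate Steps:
$z{\left(P,H \right)} = 2 P$
$c{\left(A,a \right)} = - 2 a$
$C = -32$ ($C = 8 \left(-4\right) = -32$)
$\left(\left(10 C + c{\left(3,5 \right)}\right) + \left(z{\left(-1,3 \right)} - -11\right)\right)^{2} = \left(\left(10 \left(-32\right) - 10\right) + \left(2 \left(-1\right) - -11\right)\right)^{2} = \left(\left(-320 - 10\right) + \left(-2 + 11\right)\right)^{2} = \left(-330 + 9\right)^{2} = \left(-321\right)^{2} = 103041$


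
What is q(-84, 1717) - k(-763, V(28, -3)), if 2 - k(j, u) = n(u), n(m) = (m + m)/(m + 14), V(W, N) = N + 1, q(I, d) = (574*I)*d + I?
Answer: -248360875/3 ≈ -8.2787e+7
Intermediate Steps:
q(I, d) = I + 574*I*d (q(I, d) = 574*I*d + I = I + 574*I*d)
V(W, N) = 1 + N
n(m) = 2*m/(14 + m) (n(m) = (2*m)/(14 + m) = 2*m/(14 + m))
k(j, u) = 2 - 2*u/(14 + u)
q(-84, 1717) - k(-763, V(28, -3)) = -84*(1 + 574*1717) - 28/(14 + (1 - 3)) = -84*(1 + 985558) - 28/(14 - 2) = -84*985559 - 28/12 = -82786956 - 28/12 = -82786956 - 1*7/3 = -82786956 - 7/3 = -248360875/3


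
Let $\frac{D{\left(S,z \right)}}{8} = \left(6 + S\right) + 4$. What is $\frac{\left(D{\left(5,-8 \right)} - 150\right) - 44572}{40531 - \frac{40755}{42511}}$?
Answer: $- \frac{948037811}{861486293} \approx -1.1005$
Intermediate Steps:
$D{\left(S,z \right)} = 80 + 8 S$ ($D{\left(S,z \right)} = 8 \left(\left(6 + S\right) + 4\right) = 8 \left(10 + S\right) = 80 + 8 S$)
$\frac{\left(D{\left(5,-8 \right)} - 150\right) - 44572}{40531 - \frac{40755}{42511}} = \frac{\left(\left(80 + 8 \cdot 5\right) - 150\right) - 44572}{40531 - \frac{40755}{42511}} = \frac{\left(\left(80 + 40\right) - 150\right) - 44572}{40531 - \frac{40755}{42511}} = \frac{\left(120 - 150\right) - 44572}{40531 - \frac{40755}{42511}} = \frac{-30 - 44572}{\frac{1722972586}{42511}} = \left(-44602\right) \frac{42511}{1722972586} = - \frac{948037811}{861486293}$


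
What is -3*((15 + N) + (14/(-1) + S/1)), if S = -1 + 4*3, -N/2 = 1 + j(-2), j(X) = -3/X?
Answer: -21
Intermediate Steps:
N = -5 (N = -2*(1 - 3/(-2)) = -2*(1 - 3*(-1/2)) = -2*(1 + 3/2) = -2*5/2 = -5)
S = 11 (S = -1 + 12 = 11)
-3*((15 + N) + (14/(-1) + S/1)) = -3*((15 - 5) + (14/(-1) + 11/1)) = -3*(10 + (14*(-1) + 11*1)) = -3*(10 + (-14 + 11)) = -3*(10 - 3) = -3*7 = -21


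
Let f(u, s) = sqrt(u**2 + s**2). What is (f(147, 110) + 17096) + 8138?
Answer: 25234 + sqrt(33709) ≈ 25418.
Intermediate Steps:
f(u, s) = sqrt(s**2 + u**2)
(f(147, 110) + 17096) + 8138 = (sqrt(110**2 + 147**2) + 17096) + 8138 = (sqrt(12100 + 21609) + 17096) + 8138 = (sqrt(33709) + 17096) + 8138 = (17096 + sqrt(33709)) + 8138 = 25234 + sqrt(33709)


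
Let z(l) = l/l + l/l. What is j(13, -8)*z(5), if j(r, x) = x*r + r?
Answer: -182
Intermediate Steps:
z(l) = 2 (z(l) = 1 + 1 = 2)
j(r, x) = r + r*x (j(r, x) = r*x + r = r + r*x)
j(13, -8)*z(5) = (13*(1 - 8))*2 = (13*(-7))*2 = -91*2 = -182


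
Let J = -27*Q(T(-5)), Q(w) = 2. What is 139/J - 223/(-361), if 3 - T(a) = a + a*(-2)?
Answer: -38137/19494 ≈ -1.9563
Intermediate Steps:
T(a) = 3 + a (T(a) = 3 - (a + a*(-2)) = 3 - (a - 2*a) = 3 - (-1)*a = 3 + a)
J = -54 (J = -27*2 = -54)
139/J - 223/(-361) = 139/(-54) - 223/(-361) = 139*(-1/54) - 223*(-1/361) = -139/54 + 223/361 = -38137/19494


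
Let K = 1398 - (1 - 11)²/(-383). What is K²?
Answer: 286796665156/146689 ≈ 1.9551e+6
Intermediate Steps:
K = 535534/383 (K = 1398 - (-10)²*(-1)/383 = 1398 - 100*(-1)/383 = 1398 - 1*(-100/383) = 1398 + 100/383 = 535534/383 ≈ 1398.3)
K² = (535534/383)² = 286796665156/146689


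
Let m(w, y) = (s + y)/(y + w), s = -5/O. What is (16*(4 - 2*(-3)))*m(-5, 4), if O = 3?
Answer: -1120/3 ≈ -373.33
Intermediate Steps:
s = -5/3 ≈ -1.6667
m(w, y) = (-5/3 + y)/(w + y) (m(w, y) = (-5/3 + y)/(y + w) = (-5/3 + y)/(w + y))
(16*(4 - 2*(-3)))*m(-5, 4) = (16*(4 - 2*(-3)))*((-5/3 + 4)/(-5 + 4)) = (16*(4 + 6))*((7/3)/(-1)) = (16*10)*(-1*7/3) = 160*(-7/3) = -1120/3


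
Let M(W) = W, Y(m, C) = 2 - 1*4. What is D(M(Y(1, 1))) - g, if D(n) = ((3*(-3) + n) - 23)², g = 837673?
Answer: -836517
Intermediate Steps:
Y(m, C) = -2 (Y(m, C) = 2 - 4 = -2)
D(n) = (-32 + n)² (D(n) = ((-9 + n) - 23)² = (-32 + n)²)
D(M(Y(1, 1))) - g = (-32 - 2)² - 1*837673 = (-34)² - 837673 = 1156 - 837673 = -836517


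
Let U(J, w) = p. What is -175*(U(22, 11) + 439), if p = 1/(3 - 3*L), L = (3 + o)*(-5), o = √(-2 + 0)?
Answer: 175*(-6585*√2 + 21073*I)/(3*(-16*I + 5*√2)) ≈ -76828.0 + 1.348*I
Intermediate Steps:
o = I*√2 (o = √(-2) = I*√2 ≈ 1.4142*I)
L = -15 - 5*I*√2 (L = (3 + I*√2)*(-5) = -15 - 5*I*√2 ≈ -15.0 - 7.0711*I)
p = 1/(48 + 15*I*√2) (p = 1/(3 - 3*(-15 - 5*I*√2)) = 1/(3 + (45 + 15*I*√2)) = 1/(48 + 15*I*√2) ≈ 0.017429 - 0.0077027*I)
U(J, w) = 8/459 - 5*I*√2/918
-175*(U(22, 11) + 439) = -175*((8/459 - 5*I*√2/918) + 439) = -175*(201509/459 - 5*I*√2/918) = -35264075/459 + 875*I*√2/918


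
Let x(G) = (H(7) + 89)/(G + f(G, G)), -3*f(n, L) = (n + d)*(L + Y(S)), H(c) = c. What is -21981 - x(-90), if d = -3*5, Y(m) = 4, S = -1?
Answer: -17035251/775 ≈ -21981.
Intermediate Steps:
d = -15
f(n, L) = -(-15 + n)*(4 + L)/3 (f(n, L) = -(n - 15)*(L + 4)/3 = -(-15 + n)*(4 + L)/3)
x(G) = 96/(20 - G²/3 + 14*G/3) (x(G) = (7 + 89)/(G + (20 + 5*G - 4*G/3 - G*G/3)) = 96/(G + (20 + 5*G - 4*G/3 - G²/3)) = 96/(G + (20 - G²/3 + 11*G/3)) = 96/(20 - G²/3 + 14*G/3))
-21981 - x(-90) = -21981 - 288/(60 - 1*(-90)² + 14*(-90)) = -21981 - 288/(60 - 1*8100 - 1260) = -21981 - 288/(60 - 8100 - 1260) = -21981 - 288/(-9300) = -21981 - 288*(-1)/9300 = -21981 - 1*(-24/775) = -21981 + 24/775 = -17035251/775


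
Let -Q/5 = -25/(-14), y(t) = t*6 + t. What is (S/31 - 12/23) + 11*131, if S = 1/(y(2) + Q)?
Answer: 72921653/50623 ≈ 1440.5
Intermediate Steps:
y(t) = 7*t (y(t) = 6*t + t = 7*t)
Q = -125/14 (Q = -(-125)/(-14) = -(-125)*(-1)/14 = -5*25/14 = -125/14 ≈ -8.9286)
S = 14/71 (S = 1/(7*2 - 125/14) = 1/(14 - 125/14) = 1/(71/14) = 14/71 ≈ 0.19718)
(S/31 - 12/23) + 11*131 = ((14/71)/31 - 12/23) + 11*131 = ((14/71)*(1/31) - 12*1/23) + 1441 = (14/2201 - 12/23) + 1441 = -26090/50623 + 1441 = 72921653/50623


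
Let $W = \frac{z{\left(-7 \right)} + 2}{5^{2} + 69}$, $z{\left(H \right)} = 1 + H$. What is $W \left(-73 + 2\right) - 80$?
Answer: $- \frac{3618}{47} \approx -76.979$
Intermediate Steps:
$W = - \frac{2}{47}$ ($W = \frac{\left(1 - 7\right) + 2}{5^{2} + 69} = \frac{-6 + 2}{25 + 69} = - \frac{4}{94} = \left(-4\right) \frac{1}{94} = - \frac{2}{47} \approx -0.042553$)
$W \left(-73 + 2\right) - 80 = - \frac{2 \left(-73 + 2\right)}{47} - 80 = \left(- \frac{2}{47}\right) \left(-71\right) - 80 = \frac{142}{47} - 80 = - \frac{3618}{47}$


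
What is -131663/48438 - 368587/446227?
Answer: -76605202607/21614343426 ≈ -3.5442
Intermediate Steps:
-131663/48438 - 368587/446227 = -76605202607/21614343426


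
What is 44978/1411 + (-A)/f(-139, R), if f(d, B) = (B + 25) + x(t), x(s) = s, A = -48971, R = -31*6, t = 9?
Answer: -62261425/214472 ≈ -290.30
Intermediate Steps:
R = -186
f(d, B) = 34 + B (f(d, B) = (B + 25) + 9 = (25 + B) + 9 = 34 + B)
44978/1411 + (-A)/f(-139, R) = 44978/1411 + (-1*(-48971))/(34 - 186) = 44978*(1/1411) + 48971/(-152) = 44978/1411 + 48971*(-1/152) = 44978/1411 - 48971/152 = -62261425/214472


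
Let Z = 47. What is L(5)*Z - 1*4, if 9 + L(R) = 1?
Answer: -380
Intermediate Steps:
L(R) = -8 (L(R) = -9 + 1 = -8)
L(5)*Z - 1*4 = -8*47 - 1*4 = -376 - 4 = -380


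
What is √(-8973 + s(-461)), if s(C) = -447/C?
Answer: 13*I*√11282514/461 ≈ 94.721*I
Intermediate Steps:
√(-8973 + s(-461)) = √(-8973 - 447/(-461)) = √(-8973 - 447*(-1/461)) = √(-8973 + 447/461) = √(-4136106/461) = 13*I*√11282514/461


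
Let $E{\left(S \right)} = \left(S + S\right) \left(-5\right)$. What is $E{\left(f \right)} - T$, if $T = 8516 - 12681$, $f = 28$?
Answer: $3885$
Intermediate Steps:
$E{\left(S \right)} = - 10 S$ ($E{\left(S \right)} = 2 S \left(-5\right) = - 10 S$)
$T = -4165$ ($T = 8516 - 12681 = -4165$)
$E{\left(f \right)} - T = \left(-10\right) 28 - -4165 = -280 + 4165 = 3885$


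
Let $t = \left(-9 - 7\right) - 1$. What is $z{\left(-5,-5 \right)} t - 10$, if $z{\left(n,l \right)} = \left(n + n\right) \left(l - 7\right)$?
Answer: $-2050$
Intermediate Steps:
$z{\left(n,l \right)} = 2 n \left(-7 + l\right)$
$t = -17$ ($t = -16 - 1 = -17$)
$z{\left(-5,-5 \right)} t - 10 = 2 \left(-5\right) \left(-7 - 5\right) \left(-17\right) - 10 = 2 \left(-5\right) \left(-12\right) \left(-17\right) - 10 = 120 \left(-17\right) - 10 = -2040 - 10 = -2050$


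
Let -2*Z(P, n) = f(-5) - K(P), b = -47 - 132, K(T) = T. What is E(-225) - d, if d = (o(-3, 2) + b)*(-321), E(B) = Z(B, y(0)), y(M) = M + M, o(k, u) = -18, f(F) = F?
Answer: -63347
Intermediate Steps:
y(M) = 2*M
b = -179
Z(P, n) = 5/2 + P/2 (Z(P, n) = -(-5 - P)/2 = 5/2 + P/2)
E(B) = 5/2 + B/2
d = 63237 (d = (-18 - 179)*(-321) = -197*(-321) = 63237)
E(-225) - d = (5/2 + (1/2)*(-225)) - 1*63237 = (5/2 - 225/2) - 63237 = -110 - 63237 = -63347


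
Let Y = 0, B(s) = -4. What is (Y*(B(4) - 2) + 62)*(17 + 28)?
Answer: 2790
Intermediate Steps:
(Y*(B(4) - 2) + 62)*(17 + 28) = (0*(-4 - 2) + 62)*(17 + 28) = (0*(-6) + 62)*45 = (0 + 62)*45 = 62*45 = 2790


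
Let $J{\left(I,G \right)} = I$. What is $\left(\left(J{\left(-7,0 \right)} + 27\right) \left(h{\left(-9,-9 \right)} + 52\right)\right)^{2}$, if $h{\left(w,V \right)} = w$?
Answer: $739600$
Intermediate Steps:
$\left(\left(J{\left(-7,0 \right)} + 27\right) \left(h{\left(-9,-9 \right)} + 52\right)\right)^{2} = \left(\left(-7 + 27\right) \left(-9 + 52\right)\right)^{2} = \left(20 \cdot 43\right)^{2} = 860^{2} = 739600$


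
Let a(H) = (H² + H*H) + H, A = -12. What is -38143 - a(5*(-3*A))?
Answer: -103123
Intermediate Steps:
a(H) = H + 2*H² (a(H) = (H² + H²) + H = 2*H² + H = H + 2*H²)
-38143 - a(5*(-3*A)) = -38143 - 5*(-3*(-12))*(1 + 2*(5*(-3*(-12)))) = -38143 - 5*36*(1 + 2*(5*36)) = -38143 - 180*(1 + 2*180) = -38143 - 180*(1 + 360) = -38143 - 180*361 = -38143 - 1*64980 = -38143 - 64980 = -103123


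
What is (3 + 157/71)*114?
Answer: 42180/71 ≈ 594.08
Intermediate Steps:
(3 + 157/71)*114 = (370/71)*114 = 42180/71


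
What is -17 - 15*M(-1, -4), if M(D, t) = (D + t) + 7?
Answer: -47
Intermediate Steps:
M(D, t) = 7 + D + t
-17 - 15*M(-1, -4) = -17 - 15*(7 - 1 - 4) = -17 - 15*2 = -17 - 30 = -47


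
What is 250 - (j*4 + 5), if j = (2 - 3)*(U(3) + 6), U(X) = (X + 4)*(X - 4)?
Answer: 241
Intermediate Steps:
U(X) = (-4 + X)*(4 + X) (U(X) = (4 + X)*(-4 + X) = (-4 + X)*(4 + X))
j = 1 (j = (2 - 3)*((-16 + 3**2) + 6) = -((-16 + 9) + 6) = -(-7 + 6) = -1*(-1) = 1)
250 - (j*4 + 5) = 250 - (1*4 + 5) = 250 - (4 + 5) = 250 - 1*9 = 250 - 9 = 241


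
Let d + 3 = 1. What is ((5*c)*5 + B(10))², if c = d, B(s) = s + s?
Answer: 900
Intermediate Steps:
B(s) = 2*s
d = -2 (d = -3 + 1 = -2)
c = -2
((5*c)*5 + B(10))² = ((5*(-2))*5 + 2*10)² = (-10*5 + 20)² = (-50 + 20)² = (-30)² = 900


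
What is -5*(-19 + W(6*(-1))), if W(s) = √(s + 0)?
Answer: 95 - 5*I*√6 ≈ 95.0 - 12.247*I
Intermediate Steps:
W(s) = √s
-5*(-19 + W(6*(-1))) = -5*(-19 + √(6*(-1))) = -5*(-19 + √(-6)) = -5*(-19 + I*√6) = 95 - 5*I*√6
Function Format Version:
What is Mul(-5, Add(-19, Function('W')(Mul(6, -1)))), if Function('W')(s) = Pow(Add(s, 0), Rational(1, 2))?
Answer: Add(95, Mul(-5, I, Pow(6, Rational(1, 2)))) ≈ Add(95.000, Mul(-12.247, I))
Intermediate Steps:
Function('W')(s) = Pow(s, Rational(1, 2))
Mul(-5, Add(-19, Function('W')(Mul(6, -1)))) = Mul(-5, Add(-19, Pow(Mul(6, -1), Rational(1, 2)))) = Mul(-5, Add(-19, Pow(-6, Rational(1, 2)))) = Mul(-5, Add(-19, Mul(I, Pow(6, Rational(1, 2))))) = Add(95, Mul(-5, I, Pow(6, Rational(1, 2))))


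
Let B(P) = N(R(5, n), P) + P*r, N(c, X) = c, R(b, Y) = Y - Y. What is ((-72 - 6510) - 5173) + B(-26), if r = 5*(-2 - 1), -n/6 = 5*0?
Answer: -11365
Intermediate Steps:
n = 0 (n = -30*0 = -6*0 = 0)
R(b, Y) = 0
r = -15 (r = 5*(-3) = -15)
B(P) = -15*P (B(P) = 0 + P*(-15) = 0 - 15*P = -15*P)
((-72 - 6510) - 5173) + B(-26) = ((-72 - 6510) - 5173) - 15*(-26) = (-6582 - 5173) + 390 = -11755 + 390 = -11365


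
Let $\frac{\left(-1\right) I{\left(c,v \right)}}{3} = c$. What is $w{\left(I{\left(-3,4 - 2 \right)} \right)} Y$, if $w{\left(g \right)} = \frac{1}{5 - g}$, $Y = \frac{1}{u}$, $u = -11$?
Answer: $\frac{1}{44} \approx 0.022727$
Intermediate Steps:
$I{\left(c,v \right)} = - 3 c$
$Y = - \frac{1}{11}$ ($Y = \frac{1}{-11} = - \frac{1}{11} \approx -0.090909$)
$w{\left(I{\left(-3,4 - 2 \right)} \right)} Y = - \frac{1}{-5 - -9} \left(- \frac{1}{11}\right) = - \frac{1}{-5 + 9} \left(- \frac{1}{11}\right) = - \frac{1}{4} \left(- \frac{1}{11}\right) = \left(-1\right) \frac{1}{4} \left(- \frac{1}{11}\right) = \left(- \frac{1}{4}\right) \left(- \frac{1}{11}\right) = \frac{1}{44}$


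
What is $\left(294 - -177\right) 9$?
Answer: $4239$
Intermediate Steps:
$\left(294 - -177\right) 9 = \left(294 + 177\right) 9 = 471 \cdot 9 = 4239$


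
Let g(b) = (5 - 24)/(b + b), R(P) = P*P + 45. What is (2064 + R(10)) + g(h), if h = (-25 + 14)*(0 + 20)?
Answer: 971979/440 ≈ 2209.0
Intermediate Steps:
R(P) = 45 + P² (R(P) = P² + 45 = 45 + P²)
h = -220 (h = -11*20 = -220)
g(b) = -19/(2*b) (g(b) = -19*1/(2*b) = -19/(2*b))
(2064 + R(10)) + g(h) = (2064 + (45 + 10²)) - 19/2/(-220) = (2064 + (45 + 100)) - 19/2*(-1/220) = (2064 + 145) + 19/440 = 2209 + 19/440 = 971979/440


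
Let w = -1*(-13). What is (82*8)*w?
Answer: 8528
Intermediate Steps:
w = 13
(82*8)*w = (82*8)*13 = 656*13 = 8528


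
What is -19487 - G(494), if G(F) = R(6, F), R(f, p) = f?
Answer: -19493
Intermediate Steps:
G(F) = 6
-19487 - G(494) = -19487 - 1*6 = -19487 - 6 = -19493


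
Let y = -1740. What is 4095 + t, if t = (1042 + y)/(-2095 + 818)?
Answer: 5230013/1277 ≈ 4095.5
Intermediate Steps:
t = 698/1277 (t = (1042 - 1740)/(-2095 + 818) = -698/(-1277) = -698*(-1/1277) = 698/1277 ≈ 0.54659)
4095 + t = 4095 + 698/1277 = 5230013/1277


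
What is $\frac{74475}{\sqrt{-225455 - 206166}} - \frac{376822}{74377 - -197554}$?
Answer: $- \frac{376822}{271931} - \frac{74475 i \sqrt{431621}}{431621} \approx -1.3857 - 113.36 i$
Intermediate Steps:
$\frac{74475}{\sqrt{-225455 - 206166}} - \frac{376822}{74377 - -197554} = \frac{74475}{\sqrt{-431621}} - \frac{376822}{74377 + 197554} = \frac{74475}{i \sqrt{431621}} - \frac{376822}{271931} = 74475 \left(- \frac{i \sqrt{431621}}{431621}\right) - \frac{376822}{271931} = - \frac{74475 i \sqrt{431621}}{431621} - \frac{376822}{271931} = - \frac{376822}{271931} - \frac{74475 i \sqrt{431621}}{431621}$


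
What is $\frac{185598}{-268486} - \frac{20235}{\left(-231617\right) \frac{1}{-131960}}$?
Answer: $- \frac{358478575401783}{31092960931} \approx -11529.0$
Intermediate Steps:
$\frac{185598}{-268486} - \frac{20235}{\left(-231617\right) \frac{1}{-131960}} = 185598 \left(- \frac{1}{268486}\right) - \frac{20235}{\left(-231617\right) \left(- \frac{1}{131960}\right)} = - \frac{92799}{134243} - \frac{20235}{\frac{231617}{131960}} = - \frac{92799}{134243} - \frac{2670210600}{231617} = - \frac{358478575401783}{31092960931}$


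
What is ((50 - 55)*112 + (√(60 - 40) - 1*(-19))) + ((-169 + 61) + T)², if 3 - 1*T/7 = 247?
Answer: 3297315 + 2*√5 ≈ 3.2973e+6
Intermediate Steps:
T = -1708 (T = 21 - 7*247 = 21 - 1729 = -1708)
((50 - 55)*112 + (√(60 - 40) - 1*(-19))) + ((-169 + 61) + T)² = ((50 - 55)*112 + (√(60 - 40) - 1*(-19))) + ((-169 + 61) - 1708)² = (-5*112 + (√20 + 19)) + (-108 - 1708)² = (-560 + (2*√5 + 19)) + (-1816)² = (-560 + (19 + 2*√5)) + 3297856 = (-541 + 2*√5) + 3297856 = 3297315 + 2*√5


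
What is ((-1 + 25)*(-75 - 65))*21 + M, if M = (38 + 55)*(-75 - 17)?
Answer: -79116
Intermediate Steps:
M = -8556 (M = 93*(-92) = -8556)
((-1 + 25)*(-75 - 65))*21 + M = ((-1 + 25)*(-75 - 65))*21 - 8556 = (24*(-140))*21 - 8556 = -3360*21 - 8556 = -70560 - 8556 = -79116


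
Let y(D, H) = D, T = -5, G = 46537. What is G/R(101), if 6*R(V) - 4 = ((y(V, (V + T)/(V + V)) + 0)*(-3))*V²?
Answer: -279222/3090899 ≈ -0.090337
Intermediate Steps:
R(V) = ⅔ - V³/2 (R(V) = ⅔ + (((V + 0)*(-3))*V²)/6 = ⅔ + ((V*(-3))*V²)/6 = ⅔ + ((-3*V)*V²)/6 = ⅔ + (-3*V³)/6 = ⅔ - V³/2)
G/R(101) = 46537/(⅔ - ½*101³) = 46537/(⅔ - ½*1030301) = 46537/(⅔ - 1030301/2) = 46537/(-3090899/6) = 46537*(-6/3090899) = -279222/3090899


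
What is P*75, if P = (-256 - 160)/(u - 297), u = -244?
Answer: 31200/541 ≈ 57.671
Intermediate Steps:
P = 416/541 (P = (-256 - 160)/(-244 - 297) = -416/(-541) = -416*(-1/541) = 416/541 ≈ 0.76895)
P*75 = (416/541)*75 = 31200/541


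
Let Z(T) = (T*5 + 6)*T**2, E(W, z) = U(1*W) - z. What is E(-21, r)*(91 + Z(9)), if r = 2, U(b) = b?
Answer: -97106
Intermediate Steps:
E(W, z) = W - z (E(W, z) = 1*W - z = W - z)
Z(T) = T**2*(6 + 5*T) (Z(T) = (5*T + 6)*T**2 = (6 + 5*T)*T**2 = T**2*(6 + 5*T))
E(-21, r)*(91 + Z(9)) = (-21 - 1*2)*(91 + 9**2*(6 + 5*9)) = (-21 - 2)*(91 + 81*(6 + 45)) = -23*(91 + 81*51) = -23*(91 + 4131) = -23*4222 = -97106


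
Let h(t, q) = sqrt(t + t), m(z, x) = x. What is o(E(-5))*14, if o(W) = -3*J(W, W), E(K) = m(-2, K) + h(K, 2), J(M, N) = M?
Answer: 210 - 42*I*sqrt(10) ≈ 210.0 - 132.82*I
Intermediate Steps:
h(t, q) = sqrt(2)*sqrt(t) (h(t, q) = sqrt(2*t) = sqrt(2)*sqrt(t))
E(K) = K + sqrt(2)*sqrt(K)
o(W) = -3*W
o(E(-5))*14 = -3*(-5 + sqrt(2)*sqrt(-5))*14 = -3*(-5 + sqrt(2)*(I*sqrt(5)))*14 = -3*(-5 + I*sqrt(10))*14 = (15 - 3*I*sqrt(10))*14 = 210 - 42*I*sqrt(10)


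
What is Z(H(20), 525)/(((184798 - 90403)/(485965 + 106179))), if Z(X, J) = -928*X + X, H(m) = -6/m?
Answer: 39208392/22475 ≈ 1744.5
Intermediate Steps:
Z(X, J) = -927*X
Z(H(20), 525)/(((184798 - 90403)/(485965 + 106179))) = (-(-5562)/20)/(((184798 - 90403)/(485965 + 106179))) = (-(-5562)/20)/((94395/592144)) = (-927*(-3/10))/((94395*(1/592144))) = 2781/(10*(13485/84592)) = (2781/10)*(84592/13485) = 39208392/22475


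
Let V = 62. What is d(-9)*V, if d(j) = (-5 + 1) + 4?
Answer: 0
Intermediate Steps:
d(j) = 0 (d(j) = -4 + 4 = 0)
d(-9)*V = 0*62 = 0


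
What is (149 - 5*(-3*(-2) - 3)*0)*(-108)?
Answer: -16092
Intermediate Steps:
(149 - 5*(-3*(-2) - 3)*0)*(-108) = (149 - 5*(6 - 3)*0)*(-108) = (149 - 5*3*0)*(-108) = (149 - 15*0)*(-108) = (149 + 0)*(-108) = 149*(-108) = -16092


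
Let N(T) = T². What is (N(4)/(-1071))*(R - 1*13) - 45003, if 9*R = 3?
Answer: -144594031/3213 ≈ -45003.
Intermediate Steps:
R = ⅓ (R = (⅑)*3 = ⅓ ≈ 0.33333)
(N(4)/(-1071))*(R - 1*13) - 45003 = (4²/(-1071))*(⅓ - 1*13) - 45003 = (16*(-1/1071))*(⅓ - 13) - 45003 = -16/1071*(-38/3) - 45003 = 608/3213 - 45003 = -144594031/3213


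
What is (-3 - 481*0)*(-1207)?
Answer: 3621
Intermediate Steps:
(-3 - 481*0)*(-1207) = (-3 - 37*0)*(-1207) = (-3 + 0)*(-1207) = -3*(-1207) = 3621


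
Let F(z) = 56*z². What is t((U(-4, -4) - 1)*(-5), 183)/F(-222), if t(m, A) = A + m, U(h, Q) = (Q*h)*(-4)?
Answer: 127/689976 ≈ 0.00018406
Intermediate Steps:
U(h, Q) = -4*Q*h
t((U(-4, -4) - 1)*(-5), 183)/F(-222) = (183 + (-4*(-4)*(-4) - 1)*(-5))/((56*(-222)²)) = (183 + (-64 - 1)*(-5))/((56*49284)) = (183 - 65*(-5))/2759904 = (183 + 325)*(1/2759904) = 508*(1/2759904) = 127/689976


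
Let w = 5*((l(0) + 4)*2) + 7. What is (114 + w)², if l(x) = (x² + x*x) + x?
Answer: 25921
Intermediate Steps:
l(x) = x + 2*x² (l(x) = (x² + x²) + x = 2*x² + x = x + 2*x²)
w = 47 (w = 5*((0*(1 + 2*0) + 4)*2) + 7 = 5*((0*(1 + 0) + 4)*2) + 7 = 5*((0*1 + 4)*2) + 7 = 5*((0 + 4)*2) + 7 = 5*(4*2) + 7 = 5*8 + 7 = 40 + 7 = 47)
(114 + w)² = (114 + 47)² = 161² = 25921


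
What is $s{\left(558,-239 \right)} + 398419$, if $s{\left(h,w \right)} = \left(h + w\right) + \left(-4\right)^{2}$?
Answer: $398754$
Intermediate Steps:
$s{\left(h,w \right)} = 16 + h + w$ ($s{\left(h,w \right)} = \left(h + w\right) + 16 = 16 + h + w$)
$s{\left(558,-239 \right)} + 398419 = \left(16 + 558 - 239\right) + 398419 = 335 + 398419 = 398754$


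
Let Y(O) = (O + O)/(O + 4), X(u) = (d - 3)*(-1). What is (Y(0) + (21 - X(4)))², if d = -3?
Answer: 225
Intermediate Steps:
X(u) = 6 (X(u) = (-3 - 3)*(-1) = -6*(-1) = 6)
Y(O) = 2*O/(4 + O) (Y(O) = (2*O)/(4 + O) = 2*O/(4 + O))
(Y(0) + (21 - X(4)))² = (2*0/(4 + 0) + (21 - 1*6))² = (2*0/4 + (21 - 6))² = (2*0*(¼) + 15)² = (0 + 15)² = 15² = 225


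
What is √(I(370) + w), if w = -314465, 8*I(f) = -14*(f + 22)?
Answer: I*√315151 ≈ 561.38*I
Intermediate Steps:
I(f) = -77/2 - 7*f/4 (I(f) = (-14*(f + 22))/8 = (-14*(22 + f))/8 = (-308 - 14*f)/8 = -77/2 - 7*f/4)
√(I(370) + w) = √((-77/2 - 7/4*370) - 314465) = √((-77/2 - 1295/2) - 314465) = √(-686 - 314465) = √(-315151) = I*√315151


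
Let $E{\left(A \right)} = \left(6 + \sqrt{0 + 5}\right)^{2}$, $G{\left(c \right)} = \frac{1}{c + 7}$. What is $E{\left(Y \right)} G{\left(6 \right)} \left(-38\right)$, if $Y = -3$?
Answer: $- \frac{1558}{13} - \frac{456 \sqrt{5}}{13} \approx -198.28$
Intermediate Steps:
$G{\left(c \right)} = \frac{1}{7 + c}$
$E{\left(A \right)} = \left(6 + \sqrt{5}\right)^{2}$
$E{\left(Y \right)} G{\left(6 \right)} \left(-38\right) = \frac{\left(6 + \sqrt{5}\right)^{2}}{7 + 6} \left(-38\right) = \frac{\left(6 + \sqrt{5}\right)^{2}}{13} \left(-38\right) = - \frac{38 \left(6 + \sqrt{5}\right)^{2}}{13}$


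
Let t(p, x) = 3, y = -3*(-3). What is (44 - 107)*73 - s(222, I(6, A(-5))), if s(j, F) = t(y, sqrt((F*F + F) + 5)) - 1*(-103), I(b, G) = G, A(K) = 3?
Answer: -4705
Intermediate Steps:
y = 9
s(j, F) = 106 (s(j, F) = 3 - 1*(-103) = 3 + 103 = 106)
(44 - 107)*73 - s(222, I(6, A(-5))) = (44 - 107)*73 - 1*106 = -63*73 - 106 = -4599 - 106 = -4705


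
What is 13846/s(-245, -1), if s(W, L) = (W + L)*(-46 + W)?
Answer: 6923/35793 ≈ 0.19342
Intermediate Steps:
s(W, L) = (-46 + W)*(L + W) (s(W, L) = (L + W)*(-46 + W) = (-46 + W)*(L + W))
13846/s(-245, -1) = 13846/((-245)**2 - 46*(-1) - 46*(-245) - 1*(-245)) = 13846/(60025 + 46 + 11270 + 245) = 13846/71586 = 13846*(1/71586) = 6923/35793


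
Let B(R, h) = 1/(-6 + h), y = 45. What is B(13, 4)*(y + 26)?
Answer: -71/2 ≈ -35.500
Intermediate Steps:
B(13, 4)*(y + 26) = (45 + 26)/(-6 + 4) = 71/(-2) = -1/2*71 = -71/2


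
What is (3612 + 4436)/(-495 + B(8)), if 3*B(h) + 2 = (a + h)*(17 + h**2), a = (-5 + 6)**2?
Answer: -12072/379 ≈ -31.852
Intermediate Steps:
a = 1 (a = 1**2 = 1)
B(h) = -2/3 + (1 + h)*(17 + h**2)/3 (B(h) = -2/3 + ((1 + h)*(17 + h**2))/3 = -2/3 + (1 + h)*(17 + h**2)/3)
(3612 + 4436)/(-495 + B(8)) = (3612 + 4436)/(-495 + (5 + (1/3)*8**2 + (1/3)*8**3 + (17/3)*8)) = 8048/(-495 + (5 + (1/3)*64 + (1/3)*512 + 136/3)) = 8048/(-495 + (5 + 64/3 + 512/3 + 136/3)) = 8048/(-495 + 727/3) = 8048/(-758/3) = 8048*(-3/758) = -12072/379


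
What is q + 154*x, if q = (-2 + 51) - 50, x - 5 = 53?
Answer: 8931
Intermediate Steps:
x = 58 (x = 5 + 53 = 58)
q = -1 (q = 49 - 50 = -1)
q + 154*x = -1 + 154*58 = -1 + 8932 = 8931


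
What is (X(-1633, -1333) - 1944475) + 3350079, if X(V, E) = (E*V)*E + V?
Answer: -2900255766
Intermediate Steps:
X(V, E) = V + V*E² (X(V, E) = V*E² + V = V + V*E²)
(X(-1633, -1333) - 1944475) + 3350079 = (-1633*(1 + (-1333)²) - 1944475) + 3350079 = (-1633*(1 + 1776889) - 1944475) + 3350079 = (-1633*1776890 - 1944475) + 3350079 = (-2901661370 - 1944475) + 3350079 = -2903605845 + 3350079 = -2900255766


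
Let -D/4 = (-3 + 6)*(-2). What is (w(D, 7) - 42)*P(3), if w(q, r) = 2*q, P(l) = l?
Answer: 18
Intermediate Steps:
D = 24 (D = -4*(-3 + 6)*(-2) = -12*(-2) = -4*(-6) = 24)
(w(D, 7) - 42)*P(3) = (2*24 - 42)*3 = (48 - 42)*3 = 6*3 = 18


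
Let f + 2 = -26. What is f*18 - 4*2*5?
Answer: -544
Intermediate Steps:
f = -28 (f = -2 - 26 = -28)
f*18 - 4*2*5 = -28*18 - 4*2*5 = -504 - 8*5 = -504 - 40 = -544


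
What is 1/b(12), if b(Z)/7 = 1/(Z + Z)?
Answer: 24/7 ≈ 3.4286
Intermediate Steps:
b(Z) = 7/(2*Z) (b(Z) = 7/(Z + Z) = 7/((2*Z)) = 7*(1/(2*Z)) = 7/(2*Z))
1/b(12) = 1/((7/2)/12) = 1/((7/2)*(1/12)) = 1/(7/24) = 24/7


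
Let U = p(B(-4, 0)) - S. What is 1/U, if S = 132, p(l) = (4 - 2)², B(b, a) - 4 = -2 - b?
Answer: -1/128 ≈ -0.0078125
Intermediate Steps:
B(b, a) = 2 - b (B(b, a) = 4 + (-2 - b) = 2 - b)
p(l) = 4 (p(l) = 2² = 4)
U = -128 (U = 4 - 1*132 = 4 - 132 = -128)
1/U = 1/(-128) = -1/128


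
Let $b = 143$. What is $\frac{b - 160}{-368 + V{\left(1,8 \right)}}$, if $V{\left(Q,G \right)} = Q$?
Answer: $\frac{17}{367} \approx 0.046322$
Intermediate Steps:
$\frac{b - 160}{-368 + V{\left(1,8 \right)}} = \frac{143 - 160}{-368 + 1} = - \frac{17}{-367} = \left(-17\right) \left(- \frac{1}{367}\right) = \frac{17}{367}$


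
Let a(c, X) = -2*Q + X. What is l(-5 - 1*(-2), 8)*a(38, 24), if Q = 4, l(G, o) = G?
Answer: -48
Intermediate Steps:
a(c, X) = -8 + X (a(c, X) = -2*4 + X = -8 + X)
l(-5 - 1*(-2), 8)*a(38, 24) = (-5 - 1*(-2))*(-8 + 24) = (-5 + 2)*16 = -3*16 = -48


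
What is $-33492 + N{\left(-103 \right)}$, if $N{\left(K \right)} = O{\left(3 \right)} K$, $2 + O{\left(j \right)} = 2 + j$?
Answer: $-33801$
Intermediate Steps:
$O{\left(j \right)} = j$ ($O{\left(j \right)} = -2 + \left(2 + j\right) = j$)
$N{\left(K \right)} = 3 K$
$-33492 + N{\left(-103 \right)} = -33492 + 3 \left(-103\right) = -33492 - 309 = -33801$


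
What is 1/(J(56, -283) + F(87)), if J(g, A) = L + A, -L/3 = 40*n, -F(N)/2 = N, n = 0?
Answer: -1/457 ≈ -0.0021882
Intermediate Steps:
F(N) = -2*N
L = 0 (L = -120*0 = -3*0 = 0)
J(g, A) = A (J(g, A) = 0 + A = A)
1/(J(56, -283) + F(87)) = 1/(-283 - 2*87) = 1/(-283 - 174) = 1/(-457) = -1/457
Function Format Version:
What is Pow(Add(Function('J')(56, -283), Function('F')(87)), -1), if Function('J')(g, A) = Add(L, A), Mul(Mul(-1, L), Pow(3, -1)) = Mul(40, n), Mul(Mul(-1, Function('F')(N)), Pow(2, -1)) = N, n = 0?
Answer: Rational(-1, 457) ≈ -0.0021882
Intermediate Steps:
Function('F')(N) = Mul(-2, N)
L = 0 (L = Mul(-3, Mul(40, 0)) = Mul(-3, 0) = 0)
Function('J')(g, A) = A (Function('J')(g, A) = Add(0, A) = A)
Pow(Add(Function('J')(56, -283), Function('F')(87)), -1) = Pow(Add(-283, Mul(-2, 87)), -1) = Pow(Add(-283, -174), -1) = Pow(-457, -1) = Rational(-1, 457)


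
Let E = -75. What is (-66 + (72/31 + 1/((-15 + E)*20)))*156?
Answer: -46192003/4650 ≈ -9933.8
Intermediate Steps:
(-66 + (72/31 + 1/((-15 + E)*20)))*156 = (-66 + (72/31 + 1/(-15 - 75*20)))*156 = (-66 + (72*(1/31) + (1/20)/(-90)))*156 = (-66 + (72/31 - 1/90*1/20))*156 = (-66 + (72/31 - 1/1800))*156 = (-66 + 129569/55800)*156 = -3553231/55800*156 = -46192003/4650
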